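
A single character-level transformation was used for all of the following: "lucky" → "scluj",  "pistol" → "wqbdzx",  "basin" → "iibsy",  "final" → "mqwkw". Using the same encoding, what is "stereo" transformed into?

zbnbpa

In lucky: l→s is +7, u→c is +8, c→l is +9, k→u is +10 — the shift increases by 1 each position. The shift increases by 1 at each position, starting from +7: 7, 8, 9, ….
On stereo: s+7=z, t+8=b, e+9=n, r+10=b, e+11=p, o+12=a.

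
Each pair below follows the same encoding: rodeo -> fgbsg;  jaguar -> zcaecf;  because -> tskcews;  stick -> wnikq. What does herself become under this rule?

r(17)→f(5) and o(14)→g(6) fit y≡17x+2 (mod 26); the inverse of 17 mod 26 is 23. Each letter's alphabet position (a=0..z=25) is mapped through 17·x+2 mod 26 — an affine cipher.
Applying it to herself: h(7)→17·7+2≡17=r; e(4)→17·4+2≡18=s; r(17)→17·17+2≡5=f; s(18)→17·18+2≡22=w; e(4)→17·4+2≡18=s; l(11)→17·11+2≡7=h; f(5)→17·5+2≡9=j (all mod 26).

rsfwshj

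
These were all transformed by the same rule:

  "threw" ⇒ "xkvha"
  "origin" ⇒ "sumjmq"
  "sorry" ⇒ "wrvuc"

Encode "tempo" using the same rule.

A repeating key of period 2 is used — shifts +4, +3 over and over.
For tempo: t+4=x, e+3=h, m+4=q, p+3=s, o+4=s.

xhqss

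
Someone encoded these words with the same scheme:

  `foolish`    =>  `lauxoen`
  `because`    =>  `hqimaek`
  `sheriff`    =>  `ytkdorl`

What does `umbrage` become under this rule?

ayhdgsk

Shifts by position in foolish: pos 0: f→l (+6), pos 1: o→a (+12), pos 2: o→u (+6), pos 3: l→x (+12) — repeating every 2. The shifts repeat in a cycle of length 2: positions 0,1,… shift by +6, +12, then the pattern repeats.
Applying it to umbrage: u+6=a, m+12=y, b+6=h, r+12=d, a+6=g, g+12=s, e+6=k.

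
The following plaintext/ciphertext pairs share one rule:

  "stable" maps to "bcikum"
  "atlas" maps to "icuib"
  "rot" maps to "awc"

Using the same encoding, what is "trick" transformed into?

The shift depends on letter class: consonant s→b is +9, but vowel a→i is +8. The rule splits by letter class: vowels +8, consonants +9.
Applying it to trick: t(cons)+9=c, r(cons)+9=a, i(vowel)+8=q, c(cons)+9=l, k(cons)+9=t.

caqlt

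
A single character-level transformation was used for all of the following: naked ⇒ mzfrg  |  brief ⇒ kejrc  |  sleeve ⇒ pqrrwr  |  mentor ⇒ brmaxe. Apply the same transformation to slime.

n(13)→m(12) and a(0)→z(25) fit y≡11x+25 (mod 26); the inverse of 11 mod 26 is 19. Treating letters as 0–25, the rule is x ↦ 11x + 25 (mod 26).
For slime: s(18)→11·18+25≡15=p; l(11)→11·11+25≡16=q; i(8)→11·8+25≡9=j; m(12)→11·12+25≡1=b; e(4)→11·4+25≡17=r (all mod 26).

pqjbr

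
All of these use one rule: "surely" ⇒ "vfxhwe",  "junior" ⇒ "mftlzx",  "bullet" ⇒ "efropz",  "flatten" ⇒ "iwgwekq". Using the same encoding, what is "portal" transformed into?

Shifts by position in surely: pos 0: s→v (+3), pos 1: u→f (+11), pos 2: r→x (+6), pos 3: e→h (+3), pos 4: l→w (+11), pos 5: y→e (+6) — repeating every 3. It's a Vigenère-style cipher with numeric key [3,11,6]: position i shifts by key[i mod 3].
For portal: p+3=s, o+11=z, r+6=x, t+3=w, a+11=l, l+6=r.

szxwlr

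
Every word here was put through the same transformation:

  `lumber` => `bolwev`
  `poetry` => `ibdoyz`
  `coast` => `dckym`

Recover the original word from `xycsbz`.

The output letters match the input read backwards, each shifted +10: lumber reversed is rebmul. The word is reversed, then every letter is shifted forward by 10.
Reversing it on xycsbz: shift back: x−10=n, y−10=o, c−10=s, s−10=i, b−10=r, z−10=p → nosirp; then reverse → prison.

prison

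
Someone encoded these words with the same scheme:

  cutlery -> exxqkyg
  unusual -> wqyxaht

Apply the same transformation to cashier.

In cutlery: c→e is +2, u→x is +3, t→x is +4, l→q is +5 — the shift increases by 1 each position. Each letter shifts forward by (position + 2), i.e. 2, 3, 4, … — the shift grows by one for each successive letter.
For cashier: c+2=e, a+3=d, s+4=w, h+5=m, i+6=o, e+7=l, r+8=z.

edwmolz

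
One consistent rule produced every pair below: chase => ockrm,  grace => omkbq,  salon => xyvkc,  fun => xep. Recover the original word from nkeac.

The output letters match the input read backwards, each shifted +10: chase reversed is esahc. The word is reversed, then every letter is shifted forward by 10.
Undoing it on nkeac: shift back: n−10=d, k−10=a, e−10=u, a−10=q, c−10=s → dauqs; then reverse → squad.

squad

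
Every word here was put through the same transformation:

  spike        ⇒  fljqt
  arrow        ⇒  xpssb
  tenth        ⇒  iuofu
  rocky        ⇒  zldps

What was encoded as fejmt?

The output letters match the input read backwards, each shifted +1: spike reversed is ekips. Two steps: reverse the string, then apply a Caesar shift of +1.
Decoding fejmt: shift back: f−1=e, e−1=d, j−1=i, m−1=l, t−1=s → edils; then reverse → slide.

slide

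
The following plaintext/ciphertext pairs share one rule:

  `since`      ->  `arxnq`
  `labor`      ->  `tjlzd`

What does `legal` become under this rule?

tnqlx

In since: s→a is +8, i→r is +9, n→x is +10, c→n is +11 — the shift increases by 1 each position. Letter i (0-indexed) is shifted by i+8, so successive shifts are 8, 9, 10, ….
Applying it to legal: l+8=t, e+9=n, g+10=q, a+11=l, l+12=x.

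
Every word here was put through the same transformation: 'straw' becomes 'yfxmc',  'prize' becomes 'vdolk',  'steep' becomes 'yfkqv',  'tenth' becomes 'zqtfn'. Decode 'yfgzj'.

Shifts by position in straw: pos 0: s→y (+6), pos 1: t→f (+12), pos 2: r→x (+6), pos 3: a→m (+12) — repeating every 2. A repeating key of period 2 is used — shifts +6, +12 over and over.
Reversing it on yfgzj: y−6=s, f−12=t, g−6=a, z−12=n, j−6=d.

stand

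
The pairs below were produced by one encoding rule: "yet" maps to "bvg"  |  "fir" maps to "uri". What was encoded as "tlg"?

got

Each pair mirrors across the alphabet (y↔b, e↔v, t↔g): positions sum to 25. This is the alphabet-reversal cipher (Atbash): a becomes z, b becomes y, etc.
Decoding tlg: t↔g, l↔o, g↔t.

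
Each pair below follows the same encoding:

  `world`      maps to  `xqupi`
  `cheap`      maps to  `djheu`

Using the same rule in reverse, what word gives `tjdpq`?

shall

In world: w→x is +1, o→q is +2, r→u is +3, l→p is +4 — the shift increases by 1 each position. Each letter shifts forward by (position + 1), i.e. 1, 2, 3, … — the shift grows by one for each successive letter.
Undoing it on tjdpq: t−1=s, j−2=h, d−3=a, p−4=l, q−5=l.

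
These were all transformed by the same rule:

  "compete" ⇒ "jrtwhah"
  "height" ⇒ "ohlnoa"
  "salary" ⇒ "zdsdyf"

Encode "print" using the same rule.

wylua

Vowels shift forward by 3 and consonants shift forward by 7.
For print: p(cons)+7=w, r(cons)+7=y, i(vowel)+3=l, n(cons)+7=u, t(cons)+7=a.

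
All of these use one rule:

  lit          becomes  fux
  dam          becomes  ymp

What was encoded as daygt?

humor

The output letters match the input read backwards, each shifted +12: lit reversed is til. Two steps: reverse the string, then apply a Caesar shift of +12.
Reversing it on daygt: shift back: d−12=r, a−12=o, y−12=m, g−12=u, t−12=h → romuh; then reverse → humor.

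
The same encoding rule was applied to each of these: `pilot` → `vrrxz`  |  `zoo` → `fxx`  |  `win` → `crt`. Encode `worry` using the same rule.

cxxxe

Vowels shift forward by 9 and consonants shift forward by 6.
For worry: w(cons)+6=c, o(vowel)+9=x, r(cons)+6=x, r(cons)+6=x, y(cons)+6=e.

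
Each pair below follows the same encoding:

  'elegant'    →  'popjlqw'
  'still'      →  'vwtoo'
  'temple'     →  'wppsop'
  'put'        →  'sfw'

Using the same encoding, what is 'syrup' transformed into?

vbufs

The rule splits by letter class: vowels +11, consonants +3.
For syrup: s(cons)+3=v, y(cons)+3=b, r(cons)+3=u, u(vowel)+11=f, p(cons)+3=s.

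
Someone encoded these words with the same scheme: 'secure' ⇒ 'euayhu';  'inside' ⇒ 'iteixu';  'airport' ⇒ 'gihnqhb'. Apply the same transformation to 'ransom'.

s(18)→e(4) and e(4)→u(20) fit y≡23x+6 (mod 26); the inverse of 23 mod 26 is 17. This is an affine cipher: with a=0,…,z=25, each position x becomes (23x+6) mod 26.
Applying it to ransom: r(17)→23·17+6≡7=h; a(0)→23·0+6≡6=g; n(13)→23·13+6≡19=t; s(18)→23·18+6≡4=e; o(14)→23·14+6≡16=q; m(12)→23·12+6≡22=w (all mod 26).

hgteqw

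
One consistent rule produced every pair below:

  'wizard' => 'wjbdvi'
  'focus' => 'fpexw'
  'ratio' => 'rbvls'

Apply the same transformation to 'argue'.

The shift increases by 1 at each position, starting from +0: 0, 1, 2, ….
On argue: a+0=a, r+1=s, g+2=i, u+3=x, e+4=i.

asixi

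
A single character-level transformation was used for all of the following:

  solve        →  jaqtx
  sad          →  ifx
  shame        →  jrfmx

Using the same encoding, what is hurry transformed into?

Read the word backwards and shift each letter +5.
On hurry: reverse → yrruh; then shift: y+5=d, r+5=w, r+5=w, u+5=z, h+5=m.

dwwzm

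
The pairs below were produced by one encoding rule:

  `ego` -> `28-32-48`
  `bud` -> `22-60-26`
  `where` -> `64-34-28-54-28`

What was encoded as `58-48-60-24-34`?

e(#5)→28 and g(#7)→32: differences scale by 2, so n = 2·pos + 18. Each letter becomes 2×(its alphabet position, a=1..z=26) + 18.
Decoding 58-48-60-24-34: 58→(58−18)÷2=20=t, 48→(48−18)÷2=15=o, 60→(60−18)÷2=21=u, 24→(24−18)÷2=3=c, 34→(34−18)÷2=8=h.

touch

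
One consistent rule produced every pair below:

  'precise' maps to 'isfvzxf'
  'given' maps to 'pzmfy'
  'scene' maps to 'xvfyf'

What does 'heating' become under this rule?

Each letter's alphabet position (a=0..z=25) is mapped through 5·x+11 mod 26 — an affine cipher.
For heating: h(7)→5·7+11≡20=u; e(4)→5·4+11≡5=f; a(0)→5·0+11≡11=l; t(19)→5·19+11≡2=c; i(8)→5·8+11≡25=z; n(13)→5·13+11≡24=y; g(6)→5·6+11≡15=p (all mod 26).

uflczyp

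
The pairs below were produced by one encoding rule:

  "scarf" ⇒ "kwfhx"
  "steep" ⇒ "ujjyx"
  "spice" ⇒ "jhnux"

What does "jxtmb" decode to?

Two steps: reverse the string, then apply a Caesar shift of +5.
Undoing it on jxtmb: shift back: j−5=e, x−5=s, t−5=o, m−5=h, b−5=w → esohw; then reverse → whose.

whose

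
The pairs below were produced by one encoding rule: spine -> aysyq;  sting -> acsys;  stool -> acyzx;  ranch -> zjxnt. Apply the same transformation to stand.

In spine: s→a is +8, p→y is +9, i→s is +10, n→y is +11 — the shift increases by 1 each position. Each letter shifts forward by (position + 8), i.e. 8, 9, 10, … — the shift grows by one for each successive letter.
Applying it to stand: s+8=a, t+9=c, a+10=k, n+11=y, d+12=p.

ackyp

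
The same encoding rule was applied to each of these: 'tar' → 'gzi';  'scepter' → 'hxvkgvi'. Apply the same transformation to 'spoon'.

Each pair mirrors across the alphabet (t↔g, a↔z, r↔i): positions sum to 25. Each letter is replaced by its mirror in the alphabet: a↔z, b↔y, c↔x, and so on (the Atbash cipher).
For spoon: s↔h, p↔k, o↔l, o↔l, n↔m.

hkllm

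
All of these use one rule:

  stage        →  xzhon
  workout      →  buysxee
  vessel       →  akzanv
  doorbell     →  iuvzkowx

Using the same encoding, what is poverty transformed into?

uucmadj

In stage: s→x is +5, t→z is +6, a→h is +7, g→o is +8 — the shift increases by 1 each position. Letter i (0-indexed) is shifted by i+5, so successive shifts are 5, 6, 7, ….
Applying it to poverty: p+5=u, o+6=u, v+7=c, e+8=m, r+9=a, t+10=d, y+11=j.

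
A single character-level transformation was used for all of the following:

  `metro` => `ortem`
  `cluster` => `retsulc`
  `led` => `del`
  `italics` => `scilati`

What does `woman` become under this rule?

The output letters match the input read backwards: metro reversed is ortem. The word is simply reversed.
Applying it to woman: reverse → namow.

namow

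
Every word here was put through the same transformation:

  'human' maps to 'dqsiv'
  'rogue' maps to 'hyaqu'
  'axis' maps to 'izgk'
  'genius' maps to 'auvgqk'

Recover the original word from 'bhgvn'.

h(7)→d(3) and u(20)→q(16) fit y≡3x+8 (mod 26); the inverse of 3 mod 26 is 9. Each letter's alphabet position (a=0..z=25) is mapped through 3·x+8 mod 26 — an affine cipher.
Reversing it on bhgvn: b(1)→9·(1−8)≡15=p; h(7)→9·(7−8)≡17=r; g(6)→9·(6−8)≡8=i; v(21)→9·(21−8)≡13=n; n(13)→9·(13−8)≡19=t (all mod 26).

print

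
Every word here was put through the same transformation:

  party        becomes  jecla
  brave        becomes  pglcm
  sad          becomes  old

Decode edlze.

The output letters match the input read backwards, each shifted +11: party reversed is ytrap. Read the word backwards and shift each letter +11.
Undoing it on edlze: shift back: e−11=t, d−11=s, l−11=a, z−11=o, e−11=t → tsaot; then reverse → toast.

toast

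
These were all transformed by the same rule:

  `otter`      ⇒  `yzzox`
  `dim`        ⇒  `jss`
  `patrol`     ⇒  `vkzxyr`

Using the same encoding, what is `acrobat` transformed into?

kixyhkz

The shift depends on letter class: consonant t→z is +6, but vowel o→y is +10. Two shifts are in play — +10 for a/e/i/o/u, +6 for every other letter.
Applying it to acrobat: a(vowel)+10=k, c(cons)+6=i, r(cons)+6=x, o(vowel)+10=y, b(cons)+6=h, a(vowel)+10=k, t(cons)+6=z.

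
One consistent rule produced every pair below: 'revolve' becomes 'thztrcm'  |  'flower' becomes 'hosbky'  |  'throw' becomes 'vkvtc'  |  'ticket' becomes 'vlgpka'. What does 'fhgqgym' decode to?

declare

In revolve: r→t is +2, e→h is +3, v→z is +4, o→t is +5 — the shift increases by 1 each position. The shift increases by 1 at each position, starting from +2: 2, 3, 4, ….
Undoing it on fhgqgym: f−2=d, h−3=e, g−4=c, q−5=l, g−6=a, y−7=r, m−8=e.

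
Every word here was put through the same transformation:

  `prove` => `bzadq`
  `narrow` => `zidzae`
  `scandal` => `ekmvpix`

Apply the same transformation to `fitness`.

It's a Vigenère-style cipher with numeric key [12,8]: position i shifts by key[i mod 2].
On fitness: f+12=r, i+8=q, t+12=f, n+8=v, e+12=q, s+8=a, s+12=e.

rqfvqae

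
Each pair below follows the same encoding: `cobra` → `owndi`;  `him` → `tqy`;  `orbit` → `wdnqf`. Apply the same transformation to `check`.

otmow

The shift depends on letter class: consonant c→o is +12, but vowel o→w is +8. The rule splits by letter class: vowels +8, consonants +12.
For check: c(cons)+12=o, h(cons)+12=t, e(vowel)+8=m, c(cons)+12=o, k(cons)+12=w.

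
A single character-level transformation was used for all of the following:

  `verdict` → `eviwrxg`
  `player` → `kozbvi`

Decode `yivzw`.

bread

Each pair mirrors across the alphabet (v↔e, e↔v, r↔i): positions sum to 25. This is the alphabet-reversal cipher (Atbash): a becomes z, b becomes y, etc.
Reversing it on yivzw: y↔b, i↔r, v↔e, z↔a, w↔d.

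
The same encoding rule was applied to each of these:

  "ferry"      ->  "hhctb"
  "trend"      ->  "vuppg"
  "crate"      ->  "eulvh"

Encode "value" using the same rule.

xdwwh

Shifts by position in ferry: pos 0: f→h (+2), pos 1: e→h (+3), pos 2: r→c (+11), pos 3: r→t (+2), pos 4: y→b (+3) — repeating every 3. A repeating key of period 3 is used — shifts +2, +3, +11 over and over.
On value: v+2=x, a+3=d, l+11=w, u+2=w, e+3=h.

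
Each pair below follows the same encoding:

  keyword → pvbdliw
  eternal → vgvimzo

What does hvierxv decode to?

service

Each pair mirrors across the alphabet (k↔p, e↔v, y↔b): positions sum to 25. Letters are reflected about the middle of the alphabet (position → 25−position): Atbash.
Undoing it on hvierxv: h↔s, v↔e, i↔r, e↔v, r↔i, x↔c, v↔e.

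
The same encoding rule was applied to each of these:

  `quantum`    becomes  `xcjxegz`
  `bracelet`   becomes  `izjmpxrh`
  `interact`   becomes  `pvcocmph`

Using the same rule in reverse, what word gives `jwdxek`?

county

In quantum: q→x is +7, u→c is +8, a→j is +9, n→x is +10 — the shift increases by 1 each position. The shift increases by 1 at each position, starting from +7: 7, 8, 9, ….
Undoing it on jwdxek: j−7=c, w−8=o, d−9=u, x−10=n, e−11=t, k−12=y.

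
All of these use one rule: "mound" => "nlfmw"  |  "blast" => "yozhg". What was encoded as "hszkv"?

shape

Letters are reflected about the middle of the alphabet (position → 25−position): Atbash.
Decoding hszkv: h↔s, s↔h, z↔a, k↔p, v↔e.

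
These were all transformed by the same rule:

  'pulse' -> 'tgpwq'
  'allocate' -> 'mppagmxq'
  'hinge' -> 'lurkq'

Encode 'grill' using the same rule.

kvupp

The rule splits by letter class: vowels +12, consonants +4.
Applying it to grill: g(cons)+4=k, r(cons)+4=v, i(vowel)+12=u, l(cons)+4=p, l(cons)+4=p.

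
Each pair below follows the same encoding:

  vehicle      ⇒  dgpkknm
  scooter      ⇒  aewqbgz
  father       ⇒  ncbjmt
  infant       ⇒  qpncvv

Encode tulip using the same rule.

bwtkx

It's a Vigenère-style cipher with numeric key [8,2]: position i shifts by key[i mod 2].
Applying it to tulip: t+8=b, u+2=w, l+8=t, i+2=k, p+8=x.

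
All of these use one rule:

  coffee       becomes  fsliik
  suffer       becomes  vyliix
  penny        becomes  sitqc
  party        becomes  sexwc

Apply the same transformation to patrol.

sezusr

Shifts by position in coffee: pos 0: c→f (+3), pos 1: o→s (+4), pos 2: f→l (+6), pos 3: f→i (+3), pos 4: e→i (+4), pos 5: e→k (+6) — repeating every 3. The shifts repeat in a cycle of length 3: positions 0,1,… shift by +3, +4, +6, then the pattern repeats.
On patrol: p+3=s, a+4=e, t+6=z, r+3=u, o+4=s, l+6=r.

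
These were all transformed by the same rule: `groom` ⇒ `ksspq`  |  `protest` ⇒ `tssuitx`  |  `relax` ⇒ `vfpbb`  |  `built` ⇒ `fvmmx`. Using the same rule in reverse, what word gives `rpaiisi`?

nowhere

Shifts by position in groom: pos 0: g→k (+4), pos 1: r→s (+1), pos 2: o→s (+4), pos 3: o→p (+1) — repeating every 2. It's a Vigenère-style cipher with numeric key [4,1]: position i shifts by key[i mod 2].
Decoding rpaiisi: r−4=n, p−1=o, a−4=w, i−1=h, i−4=e, s−1=r, i−4=e.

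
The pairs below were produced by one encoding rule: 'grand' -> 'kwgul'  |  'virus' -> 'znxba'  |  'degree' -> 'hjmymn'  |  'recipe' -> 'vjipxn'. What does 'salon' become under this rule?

wfrvv

In grand: g→k is +4, r→w is +5, a→g is +6, n→u is +7 — the shift increases by 1 each position. The shift increases by 1 at each position, starting from +4: 4, 5, 6, ….
On salon: s+4=w, a+5=f, l+6=r, o+7=v, n+8=v.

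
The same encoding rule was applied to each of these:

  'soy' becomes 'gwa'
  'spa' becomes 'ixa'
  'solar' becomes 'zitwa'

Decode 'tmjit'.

The output letters match the input read backwards, each shifted +8: soy reversed is yos. Read the word backwards and shift each letter +8.
Undoing it on tmjit: shift back: t−8=l, m−8=e, j−8=b, i−8=a, t−8=l → lebal; then reverse → label.

label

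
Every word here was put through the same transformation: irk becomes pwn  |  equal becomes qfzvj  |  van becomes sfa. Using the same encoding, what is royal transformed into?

The word is reversed, then every letter is shifted forward by 5.
For royal: reverse → layor; then shift: l+5=q, a+5=f, y+5=d, o+5=t, r+5=w.

qfdtw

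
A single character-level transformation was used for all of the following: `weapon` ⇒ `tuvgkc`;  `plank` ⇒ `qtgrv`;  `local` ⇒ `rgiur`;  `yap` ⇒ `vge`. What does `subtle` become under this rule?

krzhay

The output letters match the input read backwards, each shifted +6: weapon reversed is nopaew. The word is reversed, then every letter is shifted forward by 6.
Applying it to subtle: reverse → eltbus; then shift: e+6=k, l+6=r, t+6=z, b+6=h, u+6=a, s+6=y.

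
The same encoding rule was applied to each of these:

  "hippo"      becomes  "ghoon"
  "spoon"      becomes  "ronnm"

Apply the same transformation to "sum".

Compare letters: h→g is +25, i→h is +25, p→o is +25 — a constant shift. Each letter is shifted forward by 25 in the alphabet (a Caesar shift of +25).
For sum: s+25=r, u+25=t, m+25=l.

rtl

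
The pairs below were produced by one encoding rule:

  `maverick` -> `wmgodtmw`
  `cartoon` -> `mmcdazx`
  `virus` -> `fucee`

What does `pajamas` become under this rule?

Shifts by position in maverick: pos 0: m→w (+10), pos 1: a→m (+12), pos 2: v→g (+11), pos 3: e→o (+10), pos 4: r→d (+12), pos 5: i→t (+11) — repeating every 3. It's a Vigenère-style cipher with numeric key [10,12,11]: position i shifts by key[i mod 3].
For pajamas: p+10=z, a+12=m, j+11=u, a+10=k, m+12=y, a+11=l, s+10=c.

zmukylc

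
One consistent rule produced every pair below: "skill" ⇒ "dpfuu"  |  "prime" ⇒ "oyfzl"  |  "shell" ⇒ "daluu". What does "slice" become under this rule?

dufbl

This is an affine cipher: with a=0,…,z=25, each position x becomes (5x+17) mod 26.
For slice: s(18)→5·18+17≡3=d; l(11)→5·11+17≡20=u; i(8)→5·8+17≡5=f; c(2)→5·2+17≡1=b; e(4)→5·4+17≡11=l (all mod 26).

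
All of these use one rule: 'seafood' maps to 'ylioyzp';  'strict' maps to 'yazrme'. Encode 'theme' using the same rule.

Each letter shifts forward by (position + 6), i.e. 6, 7, 8, … — the shift grows by one for each successive letter.
On theme: t+6=z, h+7=o, e+8=m, m+9=v, e+10=o.

zomvo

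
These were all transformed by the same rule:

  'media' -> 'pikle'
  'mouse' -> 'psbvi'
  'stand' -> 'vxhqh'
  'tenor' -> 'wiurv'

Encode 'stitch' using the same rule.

vxpwgo

Shifts by position in media: pos 0: m→p (+3), pos 1: e→i (+4), pos 2: d→k (+7), pos 3: i→l (+3), pos 4: a→e (+4) — repeating every 3. The shifts repeat in a cycle of length 3: positions 0,1,… shift by +3, +4, +7, then the pattern repeats.
On stitch: s+3=v, t+4=x, i+7=p, t+3=w, c+4=g, h+7=o.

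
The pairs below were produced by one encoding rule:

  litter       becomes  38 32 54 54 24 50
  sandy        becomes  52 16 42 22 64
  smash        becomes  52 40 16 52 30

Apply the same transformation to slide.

52 38 32 22 24

l(#12)→38 and i(#9)→32: differences scale by 2, so n = 2·pos + 14. With a=1..z=26, the number is 2·pos + 14.
On slide: s=19→52, l=12→38, i=9→32, d=4→22, e=5→24.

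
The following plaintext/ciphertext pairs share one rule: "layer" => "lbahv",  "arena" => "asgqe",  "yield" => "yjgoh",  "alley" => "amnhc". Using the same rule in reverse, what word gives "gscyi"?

In layer: l→l is +0, a→b is +1, y→a is +2, e→h is +3 — the shift increases by 1 each position. Each letter shifts forward by its position index (0, 1, 2, …) — the shift grows by one for each successive letter.
Reversing it on gscyi: g−0=g, s−1=r, c−2=a, y−3=v, i−4=e.

grave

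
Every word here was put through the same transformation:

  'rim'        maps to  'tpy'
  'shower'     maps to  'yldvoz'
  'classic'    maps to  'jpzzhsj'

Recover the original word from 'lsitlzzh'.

assemble

Read the word backwards and shift each letter +7.
Decoding lsitlzzh: shift back: l−7=e, s−7=l, i−7=b, t−7=m, l−7=e, z−7=s, z−7=s, h−7=a → elbmessa; then reverse → assemble.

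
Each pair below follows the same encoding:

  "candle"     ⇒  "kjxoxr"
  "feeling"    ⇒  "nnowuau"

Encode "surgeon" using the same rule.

adbrqbb

In candle: c→k is +8, a→j is +9, n→x is +10, d→o is +11 — the shift increases by 1 each position. Each letter shifts forward by (position + 8), i.e. 8, 9, 10, … — the shift grows by one for each successive letter.
On surgeon: s+8=a, u+9=d, r+10=b, g+11=r, e+12=q, o+13=b, n+14=b.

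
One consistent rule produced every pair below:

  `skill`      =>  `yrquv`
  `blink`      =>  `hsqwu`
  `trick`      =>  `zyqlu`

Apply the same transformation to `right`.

The shift increases by 1 at each position, starting from +6: 6, 7, 8, ….
For right: r+6=x, i+7=p, g+8=o, h+9=q, t+10=d.

xpoqd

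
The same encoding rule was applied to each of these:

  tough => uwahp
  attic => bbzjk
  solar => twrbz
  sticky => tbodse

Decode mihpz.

Shifts by position in tough: pos 0: t→u (+1), pos 1: o→w (+8), pos 2: u→a (+6), pos 3: g→h (+1), pos 4: h→p (+8) — repeating every 3. It's a Vigenère-style cipher with numeric key [1,8,6]: position i shifts by key[i mod 3].
Decoding mihpz: m−1=l, i−8=a, h−6=b, p−1=o, z−8=r.

labor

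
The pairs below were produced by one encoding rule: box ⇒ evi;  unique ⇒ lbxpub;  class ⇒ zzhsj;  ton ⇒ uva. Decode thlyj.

The output letters match the input read backwards, each shifted +7: box reversed is xob. The word is reversed, then every letter is shifted forward by 7.
Decoding thlyj: shift back: t−7=m, h−7=a, l−7=e, y−7=r, j−7=c → maerc; then reverse → cream.

cream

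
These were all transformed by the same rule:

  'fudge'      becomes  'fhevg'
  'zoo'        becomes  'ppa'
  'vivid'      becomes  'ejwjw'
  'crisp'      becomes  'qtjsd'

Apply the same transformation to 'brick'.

The output letters match the input read backwards, each shifted +1: fudge reversed is egduf. Two steps: reverse the string, then apply a Caesar shift of +1.
For brick: reverse → kcirb; then shift: k+1=l, c+1=d, i+1=j, r+1=s, b+1=c.

ldjsc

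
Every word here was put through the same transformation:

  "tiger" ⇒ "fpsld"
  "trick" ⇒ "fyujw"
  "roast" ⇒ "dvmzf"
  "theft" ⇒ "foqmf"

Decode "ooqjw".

Shifts by position in tiger: pos 0: t→f (+12), pos 1: i→p (+7), pos 2: g→s (+12), pos 3: e→l (+7) — repeating every 2. A repeating key of period 2 is used — shifts +12, +7 over and over.
Reversing it on ooqjw: o−12=c, o−7=h, q−12=e, j−7=c, w−12=k.

check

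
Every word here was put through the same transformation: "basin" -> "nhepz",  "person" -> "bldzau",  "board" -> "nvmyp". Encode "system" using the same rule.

efeaqt

Shifts by position in basin: pos 0: b→n (+12), pos 1: a→h (+7), pos 2: s→e (+12), pos 3: i→p (+7) — repeating every 2. The shifts repeat in a cycle of length 2: positions 0,1,… shift by +12, +7, then the pattern repeats.
Applying it to system: s+12=e, y+7=f, s+12=e, t+7=a, e+12=q, m+7=t.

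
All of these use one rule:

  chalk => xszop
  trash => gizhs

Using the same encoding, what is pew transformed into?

kvd

Letters are reflected about the middle of the alphabet (position → 25−position): Atbash.
Applying it to pew: p↔k, e↔v, w↔d.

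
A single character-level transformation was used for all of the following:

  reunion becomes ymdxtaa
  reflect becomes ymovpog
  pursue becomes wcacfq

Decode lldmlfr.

In reunion: r→y is +7, e→m is +8, u→d is +9, n→x is +10 — the shift increases by 1 each position. Letter i (0-indexed) is shifted by i+7, so successive shifts are 7, 8, 9, ….
Decoding lldmlfr: l−7=e, l−8=d, d−9=u, m−10=c, l−11=a, f−12=t, r−13=e.

educate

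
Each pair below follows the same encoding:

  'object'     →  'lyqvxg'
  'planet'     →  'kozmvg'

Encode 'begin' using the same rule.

yvtrm

Each pair mirrors across the alphabet (o↔l, b↔y, j↔q): positions sum to 25. Each letter is replaced by its mirror in the alphabet: a↔z, b↔y, c↔x, and so on (the Atbash cipher).
For begin: b↔y, e↔v, g↔t, i↔r, n↔m.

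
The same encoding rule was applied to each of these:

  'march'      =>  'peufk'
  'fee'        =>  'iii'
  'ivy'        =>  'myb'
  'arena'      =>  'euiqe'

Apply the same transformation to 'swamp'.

Vowels shift forward by 4 and consonants shift forward by 3.
On swamp: s(cons)+3=v, w(cons)+3=z, a(vowel)+4=e, m(cons)+3=p, p(cons)+3=s.

vzeps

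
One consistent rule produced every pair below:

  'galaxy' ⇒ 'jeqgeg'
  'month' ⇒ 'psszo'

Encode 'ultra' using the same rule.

xpyxh

Each letter shifts forward by (position + 3), i.e. 3, 4, 5, … — the shift grows by one for each successive letter.
For ultra: u+3=x, l+4=p, t+5=y, r+6=x, a+7=h.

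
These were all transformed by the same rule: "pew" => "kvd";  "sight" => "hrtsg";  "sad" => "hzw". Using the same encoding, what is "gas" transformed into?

Letters are reflected about the middle of the alphabet (position → 25−position): Atbash.
On gas: g↔t, a↔z, s↔h.

tzh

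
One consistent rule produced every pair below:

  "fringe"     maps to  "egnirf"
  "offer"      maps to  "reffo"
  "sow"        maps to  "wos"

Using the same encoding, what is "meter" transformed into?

retem

The output letters match the input read backwards: fringe reversed is egnirf. It's just the letters in reverse order.
For meter: reverse → retem.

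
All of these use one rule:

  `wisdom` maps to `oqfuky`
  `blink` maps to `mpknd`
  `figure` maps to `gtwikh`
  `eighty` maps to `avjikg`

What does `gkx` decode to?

vie

The output letters match the input read backwards, each shifted +2: wisdom reversed is modsiw. Read the word backwards and shift each letter +2.
Decoding gkx: shift back: g−2=e, k−2=i, x−2=v → eiv; then reverse → vie.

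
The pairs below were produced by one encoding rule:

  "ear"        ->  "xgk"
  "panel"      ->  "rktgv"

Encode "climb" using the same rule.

hsori

The output letters match the input read backwards, each shifted +6: ear reversed is rae. Read the word backwards and shift each letter +6.
Applying it to climb: reverse → bmilc; then shift: b+6=h, m+6=s, i+6=o, l+6=r, c+6=i.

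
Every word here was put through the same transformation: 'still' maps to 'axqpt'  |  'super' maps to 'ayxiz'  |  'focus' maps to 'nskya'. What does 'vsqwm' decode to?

Shifts by position in still: pos 0: s→a (+8), pos 1: t→x (+4), pos 2: i→q (+8), pos 3: l→p (+4) — repeating every 2. The shifts repeat in a cycle of length 2: positions 0,1,… shift by +8, +4, then the pattern repeats.
Decoding vsqwm: v−8=n, s−4=o, q−8=i, w−4=s, m−8=e.

noise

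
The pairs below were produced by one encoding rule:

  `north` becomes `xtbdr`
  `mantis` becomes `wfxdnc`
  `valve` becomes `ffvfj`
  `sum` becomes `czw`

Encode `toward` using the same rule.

dtgfbn

The shift depends on letter class: consonant n→x is +10, but vowel o→t is +5. Vowels shift forward by 5 and consonants shift forward by 10.
For toward: t(cons)+10=d, o(vowel)+5=t, w(cons)+10=g, a(vowel)+5=f, r(cons)+10=b, d(cons)+10=n.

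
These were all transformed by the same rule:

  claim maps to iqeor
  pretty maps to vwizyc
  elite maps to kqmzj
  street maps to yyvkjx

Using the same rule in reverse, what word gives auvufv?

uproar

Shifts by position in claim: pos 0: c→i (+6), pos 1: l→q (+5), pos 2: a→e (+4), pos 3: i→o (+6), pos 4: m→r (+5) — repeating every 3. It's a Vigenère-style cipher with numeric key [6,5,4]: position i shifts by key[i mod 3].
Undoing it on auvufv: a−6=u, u−5=p, v−4=r, u−6=o, f−5=a, v−4=r.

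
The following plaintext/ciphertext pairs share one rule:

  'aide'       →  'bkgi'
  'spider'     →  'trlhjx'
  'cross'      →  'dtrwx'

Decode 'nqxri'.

In aide: a→b is +1, i→k is +2, d→g is +3, e→i is +4 — the shift increases by 1 each position. Each letter shifts forward by (position + 1), i.e. 1, 2, 3, … — the shift grows by one for each successive letter.
Undoing it on nqxri: n−1=m, q−2=o, x−3=u, r−4=n, i−5=d.

mound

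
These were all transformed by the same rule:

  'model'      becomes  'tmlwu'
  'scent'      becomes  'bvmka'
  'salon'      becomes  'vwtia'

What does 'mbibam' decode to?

The word is reversed, then every letter is shifted forward by 8.
Decoding mbibam: shift back: m−8=e, b−8=t, i−8=a, b−8=t, a−8=s, m−8=e → etatse; then reverse → estate.

estate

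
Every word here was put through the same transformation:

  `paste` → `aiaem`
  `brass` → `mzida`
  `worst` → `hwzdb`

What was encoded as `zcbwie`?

outlaw

Shifts by position in paste: pos 0: p→a (+11), pos 1: a→i (+8), pos 2: s→a (+8), pos 3: t→e (+11), pos 4: e→m (+8) — repeating every 3. A repeating key of period 3 is used — shifts +11, +8, +8 over and over.
Decoding zcbwie: z−11=o, c−8=u, b−8=t, w−11=l, i−8=a, e−8=w.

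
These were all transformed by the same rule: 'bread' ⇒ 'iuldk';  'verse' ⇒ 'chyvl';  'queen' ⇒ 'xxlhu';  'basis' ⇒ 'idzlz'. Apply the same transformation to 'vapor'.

Shifts by position in bread: pos 0: b→i (+7), pos 1: r→u (+3), pos 2: e→l (+7), pos 3: a→d (+3) — repeating every 2. A repeating key of period 2 is used — shifts +7, +3 over and over.
Applying it to vapor: v+7=c, a+3=d, p+7=w, o+3=r, r+7=y.

cdwry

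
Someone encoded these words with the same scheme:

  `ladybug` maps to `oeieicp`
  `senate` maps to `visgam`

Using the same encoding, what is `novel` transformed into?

qsaks

In ladybug: l→o is +3, a→e is +4, d→i is +5, y→e is +6 — the shift increases by 1 each position. Letter i (0-indexed) is shifted by i+3, so successive shifts are 3, 4, 5, ….
On novel: n+3=q, o+4=s, v+5=a, e+6=k, l+7=s.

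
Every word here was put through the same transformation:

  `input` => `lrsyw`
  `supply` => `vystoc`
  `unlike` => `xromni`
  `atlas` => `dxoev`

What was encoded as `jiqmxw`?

Shifts by position in input: pos 0: i→l (+3), pos 1: n→r (+4), pos 2: p→s (+3), pos 3: u→y (+4) — repeating every 2. It's a Vigenère-style cipher with numeric key [3,4]: position i shifts by key[i mod 2].
Undoing it on jiqmxw: j−3=g, i−4=e, q−3=n, m−4=i, x−3=u, w−4=s.

genius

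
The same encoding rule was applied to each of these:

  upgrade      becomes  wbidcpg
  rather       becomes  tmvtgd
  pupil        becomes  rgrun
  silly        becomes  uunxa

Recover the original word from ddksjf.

bright

Shifts by position in upgrade: pos 0: u→w (+2), pos 1: p→b (+12), pos 2: g→i (+2), pos 3: r→d (+12) — repeating every 2. The shifts repeat in a cycle of length 2: positions 0,1,… shift by +2, +12, then the pattern repeats.
Reversing it on ddksjf: d−2=b, d−12=r, k−2=i, s−12=g, j−2=h, f−12=t.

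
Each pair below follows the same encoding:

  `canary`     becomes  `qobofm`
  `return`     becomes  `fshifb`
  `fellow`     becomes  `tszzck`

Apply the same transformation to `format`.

tcfaoh

Compare letters: c→q is +14, a→o is +14, n→b is +14 — a constant shift. It's a constant shift of +14 (ROT14).
Applying it to format: f+14=t, o+14=c, r+14=f, m+14=a, a+14=o, t+14=h.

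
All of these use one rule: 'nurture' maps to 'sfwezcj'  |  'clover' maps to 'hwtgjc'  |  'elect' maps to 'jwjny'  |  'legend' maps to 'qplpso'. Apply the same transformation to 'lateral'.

qlypwlq

Shifts by position in nurture: pos 0: n→s (+5), pos 1: u→f (+11), pos 2: r→w (+5), pos 3: t→e (+11) — repeating every 2. It's a Vigenère-style cipher with numeric key [5,11]: position i shifts by key[i mod 2].
On lateral: l+5=q, a+11=l, t+5=y, e+11=p, r+5=w, a+11=l, l+5=q.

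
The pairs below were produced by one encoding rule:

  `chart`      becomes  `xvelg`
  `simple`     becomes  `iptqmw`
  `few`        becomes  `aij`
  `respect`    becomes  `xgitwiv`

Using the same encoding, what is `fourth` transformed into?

The output letters match the input read backwards, each shifted +4: chart reversed is trahc. Two steps: reverse the string, then apply a Caesar shift of +4.
On fourth: reverse → htruof; then shift: h+4=l, t+4=x, r+4=v, u+4=y, o+4=s, f+4=j.

lxvysj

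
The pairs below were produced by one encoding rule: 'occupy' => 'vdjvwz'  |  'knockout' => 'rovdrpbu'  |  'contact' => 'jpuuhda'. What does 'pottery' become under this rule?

wpaulsf

Shifts by position in occupy: pos 0: o→v (+7), pos 1: c→d (+1), pos 2: c→j (+7), pos 3: u→v (+1) — repeating every 2. A repeating key of period 2 is used — shifts +7, +1 over and over.
Applying it to pottery: p+7=w, o+1=p, t+7=a, t+1=u, e+7=l, r+1=s, y+7=f.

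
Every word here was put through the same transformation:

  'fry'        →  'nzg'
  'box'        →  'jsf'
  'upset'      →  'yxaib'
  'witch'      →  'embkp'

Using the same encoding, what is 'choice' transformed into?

kpsmki

The shift depends on letter class: consonant f→n is +8, but vowel o→s is +4. The rule splits by letter class: vowels +4, consonants +8.
For choice: c(cons)+8=k, h(cons)+8=p, o(vowel)+4=s, i(vowel)+4=m, c(cons)+8=k, e(vowel)+4=i.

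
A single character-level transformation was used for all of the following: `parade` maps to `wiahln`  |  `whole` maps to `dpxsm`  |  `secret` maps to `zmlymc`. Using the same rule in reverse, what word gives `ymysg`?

Shifts by position in parade: pos 0: p→w (+7), pos 1: a→i (+8), pos 2: r→a (+9), pos 3: a→h (+7), pos 4: d→l (+8), pos 5: e→n (+9) — repeating every 3. The shifts repeat in a cycle of length 3: positions 0,1,… shift by +7, +8, +9, then the pattern repeats.
Decoding ymysg: y−7=r, m−8=e, y−9=p, s−7=l, g−8=y.

reply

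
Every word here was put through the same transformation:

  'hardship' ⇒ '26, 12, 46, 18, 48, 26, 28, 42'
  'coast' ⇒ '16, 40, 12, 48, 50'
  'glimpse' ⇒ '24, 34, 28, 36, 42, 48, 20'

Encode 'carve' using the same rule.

16, 12, 46, 54, 20

h(#8)→26 and a(#1)→12: differences scale by 2, so n = 2·pos + 10. Each letter becomes 2×(its alphabet position, a=1..z=26) + 10.
For carve: c=3→16, a=1→12, r=18→46, v=22→54, e=5→20.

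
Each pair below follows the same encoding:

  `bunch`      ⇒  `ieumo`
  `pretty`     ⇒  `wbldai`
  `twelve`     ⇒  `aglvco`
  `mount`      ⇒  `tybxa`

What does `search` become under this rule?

Shifts by position in bunch: pos 0: b→i (+7), pos 1: u→e (+10), pos 2: n→u (+7), pos 3: c→m (+10) — repeating every 2. A repeating key of period 2 is used — shifts +7, +10 over and over.
Applying it to search: s+7=z, e+10=o, a+7=h, r+10=b, c+7=j, h+10=r.

zohbjr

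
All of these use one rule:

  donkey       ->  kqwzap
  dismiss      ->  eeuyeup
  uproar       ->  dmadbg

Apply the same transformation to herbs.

The output letters match the input read backwards, each shifted +12: donkey reversed is yeknod. Two steps: reverse the string, then apply a Caesar shift of +12.
On herbs: reverse → sbreh; then shift: s+12=e, b+12=n, r+12=d, e+12=q, h+12=t.

endqt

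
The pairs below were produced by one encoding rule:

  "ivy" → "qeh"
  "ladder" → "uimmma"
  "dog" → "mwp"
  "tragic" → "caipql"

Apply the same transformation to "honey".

Two shifts are in play — +8 for a/e/i/o/u, +9 for every other letter.
On honey: h(cons)+9=q, o(vowel)+8=w, n(cons)+9=w, e(vowel)+8=m, y(cons)+9=h.

qwwmh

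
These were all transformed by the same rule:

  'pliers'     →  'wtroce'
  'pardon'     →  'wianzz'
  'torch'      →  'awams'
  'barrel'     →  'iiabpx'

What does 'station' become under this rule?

In pliers: p→w is +7, l→t is +8, i→r is +9, e→o is +10 — the shift increases by 1 each position. The shift increases by 1 at each position, starting from +7: 7, 8, 9, ….
On station: s+7=z, t+8=b, a+9=j, t+10=d, i+11=t, o+12=a, n+13=a.

zbjdtaa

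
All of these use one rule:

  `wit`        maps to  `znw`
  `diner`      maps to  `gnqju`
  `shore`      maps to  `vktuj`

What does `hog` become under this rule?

ktj

The shift depends on letter class: consonant w→z is +3, but vowel i→n is +5. Vowels shift forward by 5 and consonants shift forward by 3.
On hog: h(cons)+3=k, o(vowel)+5=t, g(cons)+3=j.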